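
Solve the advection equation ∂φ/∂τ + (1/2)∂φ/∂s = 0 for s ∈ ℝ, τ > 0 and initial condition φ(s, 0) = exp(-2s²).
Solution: By characteristics (ds/dτ = 1/2), φ(s,τ) = f(s - (1/2)τ) with f = φ(·, 0).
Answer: φ(s, τ) = exp(-2(s - τ/2)²)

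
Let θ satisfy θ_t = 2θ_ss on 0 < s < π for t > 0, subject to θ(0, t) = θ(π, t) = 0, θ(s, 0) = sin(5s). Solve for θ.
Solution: Using separation of variables θ = X(s)G(t):
Eigenfunctions: sin(ns), n = 1, 2, 3, ...
General solution: θ(s, t) = Σ c_n sin(ns) exp(-2n² t)
Matching θ(s,0) = sin(5s) term by term: c_5=1.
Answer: θ(s, t) = exp(-50t)sin(5s)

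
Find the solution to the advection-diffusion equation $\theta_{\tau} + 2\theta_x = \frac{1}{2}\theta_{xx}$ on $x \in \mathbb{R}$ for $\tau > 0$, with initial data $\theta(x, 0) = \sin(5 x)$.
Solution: Change to a moving frame: let $\eta = x - 2\tau$, $\sigma = \tau$ and write $\theta(x,\tau) = u(\eta,\sigma)$.
By the chain rule $\theta_{\tau} = u_{\sigma} - 2u_{\eta}$, $\theta_x = u_{\eta}$, $\theta_{xx} = u_{\eta\eta}$.
Then $\theta_{\tau} + 2\theta_x = u_{\sigma}$: the advection term cancels and the PDE becomes the heat equation $u_{\sigma} = \frac{1}{2}u_{\eta\eta}$ on $\eta \in \mathbb{R}$.
Initial data: $u(\eta,0) = \theta(\eta,0) = \sin(5 \eta)$.
On $\eta \in \mathbb{R}$ each mode satisfies $(\sin(n\eta))'' = -n^2 \sin(n\eta)$, so $e^{-n^2\sigma/2} \sin(n\eta)$ solves the heat equation; by superposition $u(\eta,\sigma) = \sum c_n e^{-n^2\sigma/2} \sin(n\eta)$.
Reading off the coefficients: $c_5=1$, so $u(\eta,\sigma) = e^{-25 \sigma/2} \sin(5 \eta)$.
Substituting back $\eta = x - 2\tau$, $\sigma = \tau$: $\theta(x,\tau) = u(x - 2\tau, \tau)$.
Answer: $\theta(x, \tau) = - e^{-25 \tau/2} \sin(10 \tau - 5 x)$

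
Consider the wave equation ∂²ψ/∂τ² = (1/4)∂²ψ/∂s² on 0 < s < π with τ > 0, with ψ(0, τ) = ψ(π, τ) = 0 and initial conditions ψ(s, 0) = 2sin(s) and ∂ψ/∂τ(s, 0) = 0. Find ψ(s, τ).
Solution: Separating variables: ψ = Σ [A_n cos(ω_n τ) + B_n sin(ω_n τ)] sin(ns), ω_n = n/2. From ICs: A_1=2.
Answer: ψ(s, τ) = 2sin(s)cos(τ/2)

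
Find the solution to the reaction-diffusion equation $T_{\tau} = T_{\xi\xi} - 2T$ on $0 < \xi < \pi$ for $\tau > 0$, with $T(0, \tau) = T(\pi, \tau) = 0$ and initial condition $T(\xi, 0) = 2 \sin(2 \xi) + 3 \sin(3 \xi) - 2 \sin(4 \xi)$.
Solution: Substitute $T = e^{-2\tau}u$.
Then $T_{\tau} = e^{-2\tau}(u_{\tau} - 2u)$, $T_{\xi\xi} = e^{-2\tau}u_{\xi\xi}$; substituting and dividing by $e^{-2\tau}$, the lower-order terms cancel: $u_{\tau} = u_{\xi\xi}$ (standard heat equation).
Data for $u$: $u(\xi,0) = T(\xi,0) = 2 \sin(2 \xi) + 3 \sin(3 \xi) - 2 \sin(4 \xi)$. The boundary conditions carry over: $u(0,\tau) = u(\pi,\tau) = 0$.
Separating variables: $u = \sum c_n e^{-n^2\tau} \sin(n\xi)$. From $u(\xi,0) = 2 \sin(2 \xi) + 3 \sin(3 \xi) - 2 \sin(4 \xi)$: $c_2=2, c_3=3, c_4=-2$.
So $u(\xi,\tau) = 2 e^{-4 \tau} \sin(2 \xi) + 3 e^{-9 \tau} \sin(3 \xi) - 2 e^{-16 \tau} \sin(4 \xi)$, and $T(\xi,\tau) = e^{-2\tau}u(\xi,\tau)$.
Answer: $T(\xi, \tau) = 2 e^{-6 \tau} \sin(2 \xi) + 3 e^{-11 \tau} \sin(3 \xi) - 2 e^{-18 \tau} \sin(4 \xi)$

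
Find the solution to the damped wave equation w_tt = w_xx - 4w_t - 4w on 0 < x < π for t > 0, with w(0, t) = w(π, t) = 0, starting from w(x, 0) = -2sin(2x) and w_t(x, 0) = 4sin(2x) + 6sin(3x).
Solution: Substitute w = exp(-2t)u.
Then w_t = exp(-2t)(u_t - 2u), w_tt = exp(-2t)(u_tt - 4u_t + 4u), w_xx = exp(-2t)u_xx; substituting and dividing by exp(-2t), the lower-order terms cancel: u_tt = u_xx (standard wave equation).
Data for u: u(x,0) = w(x,0) = -2sin(2x); u_t(x,0) = w_t(x,0) + 2w(x,0) = 6sin(3x). The boundary conditions carry over: u(0,t) = u(π,t) = 0.
Separating variables: u = Σ [A_n cos(ω_n t) + B_n sin(ω_n t)] sin(nx), ω_n = n. From ICs (B_n = velocity coefficient / ω_n): A_2=-2, B_3=2.
So u(x,t) = 2sin(3t)sin(3x) - 2sin(2x)cos(2t), and w(x,t) = exp(-2t)u(x,t).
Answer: w(x, t) = 2exp(-2t)sin(3t)sin(3x) - 2exp(-2t)sin(2x)cos(2t)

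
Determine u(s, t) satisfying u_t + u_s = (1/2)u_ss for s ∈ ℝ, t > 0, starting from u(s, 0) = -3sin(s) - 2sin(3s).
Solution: Moving frame: η = s - t, σ = t, u = w(η,σ), so u_t = w_σ - w_η and u_ss = w_ηη.
Hence u_t + u_s = w_σ and the PDE becomes the heat equation w_σ = (1/2)w_ηη on η ∈ ℝ.
Initial data: w(η,0) = u(η,0) = -3sin(η) - 2sin(3η). Each mode sin(nη) decays as exp(-n²σ/2) on ℝ, so w(η,σ) = Σ c_n exp(-n²σ/2) sin(nη) with c_1=-3, c_3=-2: w(η,σ) = -3exp(-σ/2)sin(η) - 2exp(-9σ/2)sin(3η).
Substituting back: u(s,t) = w(s - t, t).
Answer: u(s, t) = -3exp(-t/2)sin(s - t) - 2exp(-9t/2)sin(3s - 3t)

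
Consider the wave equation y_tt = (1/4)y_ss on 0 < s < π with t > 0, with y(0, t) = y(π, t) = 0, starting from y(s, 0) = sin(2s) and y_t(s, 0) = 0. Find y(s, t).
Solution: Separating variables: y = Σ [A_n cos(ω_n t) + B_n sin(ω_n t)] sin(ns), ω_n = n/2. From ICs: A_2=1.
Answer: y(s, t) = sin(2s)cos(t)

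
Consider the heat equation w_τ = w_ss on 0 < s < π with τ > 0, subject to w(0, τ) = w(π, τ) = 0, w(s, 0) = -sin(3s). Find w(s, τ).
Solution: Separating variables: w = Σ c_n exp(-n²τ) sin(ns). From w(s,0) = -sin(3s): c_3=-1.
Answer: w(s, τ) = -exp(-9τ)sin(3s)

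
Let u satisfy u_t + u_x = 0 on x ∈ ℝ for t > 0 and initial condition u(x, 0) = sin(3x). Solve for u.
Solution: By method of characteristics (waves move right with speed 1):
Along characteristics x - t = const, u is constant, so u(x,t) = f(x - t) with f = u(·, 0).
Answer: u(x, t) = -sin(3t - 3x)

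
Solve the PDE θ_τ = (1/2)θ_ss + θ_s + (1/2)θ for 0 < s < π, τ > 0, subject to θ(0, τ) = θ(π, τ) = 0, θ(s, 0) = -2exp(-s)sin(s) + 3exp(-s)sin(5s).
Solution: Substitute θ = exp(-s)u.
Then θ_s = exp(-s)(u_s - u), θ_ss = exp(-s)(u_ss - 2u_s + u), θ_τ = exp(-s)u_τ; substituting and dividing by exp(-s), the lower-order terms cancel: u_τ = (1/2)u_ss (standard heat equation).
Data for u: u(s,0) = exp(s)θ(s,0) = -2sin(s) + 3sin(5s). The boundary conditions carry over: u(0,τ) = u(π,τ) = 0.
Separating variables: u = Σ c_n exp(-n²τ/2) sin(ns). From u(s,0) = -2sin(s) + 3sin(5s): c_1=-2, c_5=3.
So u(s,τ) = -2exp(-τ/2)sin(s) + 3exp(-25τ/2)sin(5s), and θ(s,τ) = exp(-s)u(s,τ).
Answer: θ(s, τ) = -2exp(-s)exp(-τ/2)sin(s) + 3exp(-s)exp(-25τ/2)sin(5s)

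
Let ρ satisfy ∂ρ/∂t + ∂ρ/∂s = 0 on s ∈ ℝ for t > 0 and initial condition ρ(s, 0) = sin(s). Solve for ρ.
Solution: By method of characteristics (waves move right with speed 1):
Along characteristics s - t = const, ρ is constant, so ρ(s,t) = f(s - t) with f = ρ(·, 0).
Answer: ρ(s, t) = sin(s - t)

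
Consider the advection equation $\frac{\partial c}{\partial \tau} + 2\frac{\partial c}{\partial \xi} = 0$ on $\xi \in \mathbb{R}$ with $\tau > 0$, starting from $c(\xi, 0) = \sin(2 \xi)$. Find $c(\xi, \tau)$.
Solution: By method of characteristics (waves move right with speed 2):
Along characteristics $\xi - 2\tau =$ const, $c$ is constant, so $c(\xi,\tau) = f(\xi - 2\tau)$ with $f = c( \cdot , 0)$.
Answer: $c(\xi, \tau) = - \sin(4 \tau - 2 \xi)$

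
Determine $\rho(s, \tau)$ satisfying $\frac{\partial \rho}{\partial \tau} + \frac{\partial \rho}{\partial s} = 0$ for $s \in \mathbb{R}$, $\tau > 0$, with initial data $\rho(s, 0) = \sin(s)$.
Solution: By method of characteristics (waves move right with speed 1):
Along characteristics $s - \tau =$ const, $\rho$ is constant, so $\rho(s,\tau) = f(s - \tau)$ with $f = \rho( \cdot , 0)$.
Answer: $\rho(s, \tau) = - \sin(\tau - s)$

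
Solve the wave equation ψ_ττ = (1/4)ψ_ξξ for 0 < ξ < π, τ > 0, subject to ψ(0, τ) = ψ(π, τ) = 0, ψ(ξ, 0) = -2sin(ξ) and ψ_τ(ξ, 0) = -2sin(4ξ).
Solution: Using separation of variables ψ = X(ξ)T(τ):
Eigenfunctions: sin(nξ), n = 1, 2, 3, ...
General solution: ψ(ξ, τ) = Σ [A_n cos(n τ/2) + B_n sin(n τ/2)] sin(nξ)
From ψ(ξ,0) = -2sin(ξ): A_1=-2. From ψ_τ(ξ,0) = -2sin(4ξ), using ψ_τ(ξ,0) = Σ ω_n B_n sin(nξ) with ω_n = n/2: B_4 = (-2)/2 = -1.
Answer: ψ(ξ, τ) = -2sin(ξ)cos(τ/2) - sin(4ξ)sin(2τ)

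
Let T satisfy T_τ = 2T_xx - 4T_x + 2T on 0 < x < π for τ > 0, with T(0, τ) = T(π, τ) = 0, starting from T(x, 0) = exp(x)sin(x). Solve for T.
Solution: Substitute T = exp(x)u.
Then T_x = exp(x)(u_x + u), T_xx = exp(x)(u_xx + 2u_x + u), T_τ = exp(x)u_τ; substituting and dividing by exp(x), the lower-order terms cancel: u_τ = 2u_xx (standard heat equation).
Data for u: u(x,0) = exp(-x)T(x,0) = sin(x). The boundary conditions carry over: u(0,τ) = u(π,τ) = 0.
Separating variables: u = Σ c_n exp(-2n²τ) sin(nx). From u(x,0) = sin(x): c_1=1.
So u(x,τ) = exp(-2τ)sin(x), and T(x,τ) = exp(x)u(x,τ).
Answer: T(x, τ) = exp(x)exp(-2τ)sin(x)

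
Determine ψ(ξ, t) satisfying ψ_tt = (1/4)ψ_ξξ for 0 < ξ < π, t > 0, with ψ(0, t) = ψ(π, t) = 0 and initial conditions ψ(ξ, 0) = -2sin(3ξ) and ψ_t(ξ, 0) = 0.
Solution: Separating variables: ψ = Σ [A_n cos(ω_n t) + B_n sin(ω_n t)] sin(nξ), ω_n = n/2. From ICs: A_3=-2.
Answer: ψ(ξ, t) = -2sin(3ξ)cos(3t/2)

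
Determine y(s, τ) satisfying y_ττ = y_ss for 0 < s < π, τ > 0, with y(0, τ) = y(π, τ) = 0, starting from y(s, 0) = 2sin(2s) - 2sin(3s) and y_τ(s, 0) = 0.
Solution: Using separation of variables y = X(s)T(τ):
Eigenfunctions: sin(ns), n = 1, 2, 3, ...
General solution: y(s, τ) = Σ [A_n cos(n τ) + B_n sin(n τ)] sin(ns)
From y(s,0) = 2sin(2s) - 2sin(3s): A_2=2, A_3=-2. From y_τ(s,0) = 0: all B_n = 0.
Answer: y(s, τ) = 2sin(2s)cos(2τ) - 2sin(3s)cos(3τ)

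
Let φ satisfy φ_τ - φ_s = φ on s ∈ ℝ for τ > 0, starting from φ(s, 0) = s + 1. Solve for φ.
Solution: Substitute φ = exp(τ)u, i.e. u = exp(-τ)φ.
By the product rule, φ_τ = exp(τ)(u_τ + u), φ_s = exp(τ)u_s.
Substituting into the PDE and dividing by exp(τ): u_τ + u - u_s = u.
The lower-order terms cancel, leaving the standard advection equation u_τ - u_s = 0.
Initial data for u: u(s,0) = φ(s,0) = s + 1.
Solve for u:
  By method of characteristics (waves move left with speed 1):
  Along characteristics s + τ = const, u is constant, so u(s,τ) = f(s + τ) with f = u(·, 0).
Hence u(s,τ) = s + τ + 1.
Transform back: φ(s,τ) = exp(τ)u(s,τ).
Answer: φ(s, τ) = sexp(τ) + τexp(τ) + exp(τ)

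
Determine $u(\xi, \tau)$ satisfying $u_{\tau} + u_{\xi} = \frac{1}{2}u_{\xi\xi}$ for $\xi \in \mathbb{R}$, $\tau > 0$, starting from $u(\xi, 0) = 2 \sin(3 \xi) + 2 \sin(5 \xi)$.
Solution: Moving frame: $\eta = \xi - \tau$, $\sigma = \tau$, $u = w(\eta,\sigma)$, so $u_{\tau} = w_{\sigma} - w_{\eta}$ and $u_{\xi\xi} = w_{\eta\eta}$.
Hence $u_{\tau} + u_{\xi} = w_{\sigma}$ and the PDE becomes the heat equation $w_{\sigma} = \frac{1}{2}w_{\eta\eta}$ on $\eta \in \mathbb{R}$.
Initial data: $w(\eta,0) = u(\eta,0) = 2 \sin(3 \eta) + 2 \sin(5 \eta)$. Each mode $\sin(n\eta)$ decays as $e^{-n^2\sigma/2}$ on $\mathbb{R}$, so $w(\eta,\sigma) = \sum c_n e^{-n^2\sigma/2} \sin(n\eta)$ with $c_3=2, c_5=2$: $w(\eta,\sigma) = 2 e^{-9 \sigma/2} \sin(3 \eta) + 2 e^{-25 \sigma/2} \sin(5 \eta)$.
Substituting back: $u(\xi,\tau) = w(\xi - \tau, \tau)$.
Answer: $u(\xi, \tau) = -2 e^{-9 \tau/2} \sin(3 \tau - 3 \xi) - 2 e^{-25 \tau/2} \sin(5 \tau - 5 \xi)$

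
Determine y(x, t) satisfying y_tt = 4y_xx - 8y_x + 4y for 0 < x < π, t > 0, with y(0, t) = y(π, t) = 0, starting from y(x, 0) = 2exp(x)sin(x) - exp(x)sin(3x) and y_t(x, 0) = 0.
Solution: Substitute y = exp(x)u, i.e. u = exp(-x)y.
By the product rule, y_x = exp(x)(u_x + u), y_xx = exp(x)(u_xx + 2u_x + u), y_tt = exp(x)u_tt.
Substituting into the PDE and dividing by exp(x): u_tt = 4(u_xx + 2u_x + u) - 8(u_x + u) + 4u.
The lower-order terms cancel, leaving the standard wave equation u_tt = 4u_xx.
Initial data for u: u(x,0) = exp(-x)y(x,0) = 2sin(x) - sin(3x); u_t(x,0) = exp(-x)y_t(x,0) = 0. The boundary conditions carry over: u(0,t) = u(π,t) = 0.
Solve for u:
  Using separation of variables u = X(x)T(t):
  Eigenfunctions: sin(nx), n = 1, 2, 3, ...
  General solution: u(x, t) = Σ [A_n cos(2n t) + B_n sin(2n t)] sin(nx)
  From u(x,0) = 2sin(x) - sin(3x): A_1=2, A_3=-1. From u_t(x,0) = 0: all B_n = 0.
Hence u(x,t) = 2sin(x)cos(2t) - sin(3x)cos(6t).
Transform back: y(x,t) = exp(x)u(x,t).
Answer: y(x, t) = 2exp(x)sin(x)cos(2t) - exp(x)sin(3x)cos(6t)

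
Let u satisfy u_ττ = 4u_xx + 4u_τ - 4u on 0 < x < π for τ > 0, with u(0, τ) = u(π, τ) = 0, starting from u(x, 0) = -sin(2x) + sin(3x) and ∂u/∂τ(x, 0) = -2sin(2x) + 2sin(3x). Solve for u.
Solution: Substitute u = exp(2τ)w, i.e. w = exp(-2τ)u.
By the product rule, u_τ = exp(2τ)(w_τ + 2w), u_ττ = exp(2τ)(w_ττ + 4w_τ + 4w), u_xx = exp(2τ)w_xx.
Substituting into the PDE and dividing by exp(2τ): w_ττ + 4w_τ + 4w = 4w_xx + 4(w_τ + 2w) - 4w.
The lower-order terms cancel, leaving the standard wave equation w_ττ = 4w_xx.
Initial data for w: w(x,0) = u(x,0) = -sin(2x) + sin(3x); w_τ(x,0) = u_τ(x,0) - 2u(x,0) = 0. The boundary conditions carry over: w(0,τ) = w(π,τ) = 0.
Solve for w:
  Using separation of variables w = X(x)T(τ):
  Eigenfunctions: sin(nx), n = 1, 2, 3, ...
  General solution: w(x, τ) = Σ [A_n cos(2n τ) + B_n sin(2n τ)] sin(nx)
  From w(x,0) = -sin(2x) + sin(3x): A_2=-1, A_3=1. From w_τ(x,0) = 0: all B_n = 0.
Hence w(x,τ) = -sin(2x)cos(4τ) + sin(3x)cos(6τ).
Transform back: u(x,τ) = exp(2τ)w(x,τ).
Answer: u(x, τ) = -exp(2τ)sin(2x)cos(4τ) + exp(2τ)sin(3x)cos(6τ)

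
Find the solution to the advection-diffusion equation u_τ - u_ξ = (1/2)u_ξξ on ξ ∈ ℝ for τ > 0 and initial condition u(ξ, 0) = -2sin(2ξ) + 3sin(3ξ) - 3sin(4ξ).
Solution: Change to a moving frame: let η = ξ + τ, σ = τ and write u(ξ,τ) = w(η,σ).
By the chain rule u_τ = w_σ + w_η, u_ξ = w_η, u_ξξ = w_ηη.
Then u_τ - u_ξ = w_σ: the advection term cancels and the PDE becomes the heat equation w_σ = (1/2)w_ηη on η ∈ ℝ.
Initial data: w(η,0) = u(η,0) = -2sin(2η) + 3sin(3η) - 3sin(4η).
On η ∈ ℝ each mode satisfies (sin(nη))″ = -n² sin(nη), so exp(-n²σ/2) sin(nη) solves the heat equation; by superposition w(η,σ) = Σ c_n exp(-n²σ/2) sin(nη).
Reading off the coefficients: c_2=-2, c_3=3, c_4=-3, so w(η,σ) = -2exp(-2σ)sin(2η) - 3exp(-8σ)sin(4η) + 3exp(-9σ/2)sin(3η).
Substituting back η = ξ + τ, σ = τ: u(ξ,τ) = w(ξ + τ, τ).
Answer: u(ξ, τ) = -2exp(-2τ)sin(2ξ + 2τ) - 3exp(-8τ)sin(4ξ + 4τ) + 3exp(-9τ/2)sin(3ξ + 3τ)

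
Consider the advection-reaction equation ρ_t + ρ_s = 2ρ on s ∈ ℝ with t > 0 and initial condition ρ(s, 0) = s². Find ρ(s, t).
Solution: Substitute ρ = exp(2t)u.
Then ρ_t = exp(2t)(u_t + 2u), ρ_s = exp(2t)u_s; substituting and dividing by exp(2t), the lower-order terms cancel: u_t + u_s = 0 (standard advection equation).
Data for u: u(s,0) = ρ(s,0) = s².
By characteristics (ds/dt = 1), u(s,t) = f(s - t) with f = u(·, 0).
So u(s,t) = s² - 2st + t², and ρ(s,t) = exp(2t)u(s,t).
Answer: ρ(s, t) = s²exp(2t) - 2stexp(2t) + t²exp(2t)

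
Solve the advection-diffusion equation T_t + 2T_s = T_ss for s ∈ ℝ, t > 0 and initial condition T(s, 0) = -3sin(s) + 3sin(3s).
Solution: Moving frame: η = s - 2t, σ = t, T = u(η,σ), so T_t = u_σ - 2u_η and T_ss = u_ηη.
Hence T_t + 2T_s = u_σ and the PDE becomes the heat equation u_σ = u_ηη on η ∈ ℝ.
Initial data: u(η,0) = T(η,0) = -3sin(η) + 3sin(3η). Each mode sin(nη) decays as exp(-n²σ) on ℝ, so u(η,σ) = Σ c_n exp(-n²σ) sin(nη) with c_1=-3, c_3=3: u(η,σ) = -3exp(-σ)sin(η) + 3exp(-9σ)sin(3η).
Substituting back: T(s,t) = u(s - 2t, t).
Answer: T(s, t) = -3exp(-t)sin(s - 2t) + 3exp(-9t)sin(3s - 6t)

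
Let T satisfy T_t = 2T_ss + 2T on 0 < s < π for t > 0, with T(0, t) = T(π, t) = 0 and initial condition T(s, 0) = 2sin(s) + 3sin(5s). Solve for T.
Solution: Substitute T = exp(2t)u.
Then T_t = exp(2t)(u_t + 2u), T_ss = exp(2t)u_ss; substituting and dividing by exp(2t), the lower-order terms cancel: u_t = 2u_ss (standard heat equation).
Data for u: u(s,0) = T(s,0) = 2sin(s) + 3sin(5s). The boundary conditions carry over: u(0,t) = u(π,t) = 0.
Separating variables: u = Σ c_n exp(-2n²t) sin(ns). From u(s,0) = 2sin(s) + 3sin(5s): c_1=2, c_5=3.
So u(s,t) = 2exp(-2t)sin(s) + 3exp(-50t)sin(5s), and T(s,t) = exp(2t)u(s,t).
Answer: T(s, t) = 2sin(s) + 3exp(-48t)sin(5s)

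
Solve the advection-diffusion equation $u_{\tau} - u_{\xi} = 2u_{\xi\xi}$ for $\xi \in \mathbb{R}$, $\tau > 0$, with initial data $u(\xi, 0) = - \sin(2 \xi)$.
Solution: Change to a moving frame: let $\eta = \xi + \tau$, $\sigma = \tau$ and write $u(\xi,\tau) = w(\eta,\sigma)$.
By the chain rule $u_{\tau} = w_{\sigma} + w_{\eta}$, $u_{\xi} = w_{\eta}$, $u_{\xi\xi} = w_{\eta\eta}$.
Then $u_{\tau} - u_{\xi} = w_{\sigma}$: the advection term cancels and the PDE becomes the heat equation $w_{\sigma} = 2w_{\eta\eta}$ on $\eta \in \mathbb{R}$.
Initial data: $w(\eta,0) = u(\eta,0) = - \sin(2 \eta)$.
On $\eta \in \mathbb{R}$ each mode satisfies $(\sin(n\eta))'' = -n^2 \sin(n\eta)$, so $e^{-2n^2\sigma} \sin(n\eta)$ solves the heat equation; by superposition $w(\eta,\sigma) = \sum c_n e^{-2n^2\sigma} \sin(n\eta)$.
Reading off the coefficients: $c_2=-1$, so $w(\eta,\sigma) = - e^{-8 \sigma} \sin(2 \eta)$.
Substituting back $\eta = \xi + \tau$, $\sigma = \tau$: $u(\xi,\tau) = w(\xi + \tau, \tau)$.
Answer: $u(\xi, \tau) = - e^{-8 \tau} \sin(2 \tau + 2 \xi)$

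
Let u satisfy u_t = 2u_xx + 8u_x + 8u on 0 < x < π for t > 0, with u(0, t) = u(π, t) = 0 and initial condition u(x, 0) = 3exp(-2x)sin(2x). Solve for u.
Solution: Substitute u = exp(-2x)w, i.e. w = exp(2x)u.
By the product rule, u_x = exp(-2x)(w_x - 2w), u_xx = exp(-2x)(w_xx - 4w_x + 4w), u_t = exp(-2x)w_t.
Substituting into the PDE and dividing by exp(-2x): w_t = 2(w_xx - 4w_x + 4w) + 8(w_x - 2w) + 8w.
The lower-order terms cancel, leaving the standard heat equation w_t = 2w_xx.
Initial data for w: w(x,0) = exp(2x)u(x,0) = 3sin(2x). The boundary conditions carry over: w(0,t) = w(π,t) = 0.
Solve for w:
  Using separation of variables w = X(x)T(t):
  Eigenfunctions: sin(nx), n = 1, 2, 3, ...
  General solution: w(x, t) = Σ c_n sin(nx) exp(-2n² t)
  Matching w(x,0) = 3sin(2x) term by term: c_2=3.
Hence w(x,t) = 3exp(-8t)sin(2x).
Transform back: u(x,t) = exp(-2x)w(x,t).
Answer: u(x, t) = 3exp(-8t)exp(-2x)sin(2x)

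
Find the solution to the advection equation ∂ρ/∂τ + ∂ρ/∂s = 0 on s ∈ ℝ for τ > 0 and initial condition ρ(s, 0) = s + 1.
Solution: By method of characteristics (waves move right with speed 1):
Along characteristics s - τ = const, ρ is constant, so ρ(s,τ) = f(s - τ) with f = ρ(·, 0).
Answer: ρ(s, τ) = s - τ + 1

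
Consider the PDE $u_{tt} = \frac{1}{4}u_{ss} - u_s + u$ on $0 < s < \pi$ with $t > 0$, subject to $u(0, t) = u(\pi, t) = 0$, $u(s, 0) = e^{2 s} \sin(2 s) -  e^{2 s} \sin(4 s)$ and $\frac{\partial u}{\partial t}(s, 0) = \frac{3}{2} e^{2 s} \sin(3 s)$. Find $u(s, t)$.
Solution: Substitute $u = e^{2s}w$, i.e. $w = e^{-2s}u$.
By the product rule, $u_s = e^{2s}(w_s + 2w)$, $u_{ss} = e^{2s}(w_{ss} + 4w_s + 4w)$, $u_{tt} = e^{2s}w_{tt}$.
Substituting into the PDE and dividing by $e^{2s}$: $w_{tt} = \frac{1}{4}(w_{ss} + 4w_s + 4w) - (w_s + 2w) + w$.
The lower-order terms cancel, leaving the standard wave equation $w_{tt} = \frac{1}{4}w_{ss}$.
Initial data for $w$: $w(s,0) = e^{-2s}u(s,0) = \sin(2 s) - \sin(4 s)$; $w_t(s,0) = e^{-2s}u_t(s,0) = \frac{3}{2} \sin(3 s)$. The boundary conditions carry over: $w(0,t) = w(\pi,t) = 0$.
Solve for $w$:
  Using separation of variables $w = X(s)T(t)$:
  Eigenfunctions: $\sin(ns)$, $n = 1, 2, 3, \ldots$
  General solution: $w(s, t) = \sum [A_n \cos(n t/2) + B_n \sin(n t/2)] \sin(ns)$
  From $w(s,0) = \sin(2 s) - \sin(4 s)$: $A_2=1, A_4=-1$. From $w_t(s,0) = \frac{3}{2} \sin(3 s)$, using $w_t(s,0) = \sum \omega_n B_n \sin(ns)$ with $\omega_n = n/2$: $B_3 = (3/2)/(3/2) = 1$.
Hence $w(s,t) = \sin(2 s) \cos(t) + \sin(3 s) \sin(3 t/2) - \sin(4 s) \cos(2 t)$.
Transform back: $u(s,t) = e^{2s}w(s,t)$.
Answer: $u(s, t) = e^{2 s} \sin(2 s) \cos(t) + e^{2 s} \sin(3 s) \sin(3 t/2) -  e^{2 s} \sin(4 s) \cos(2 t)$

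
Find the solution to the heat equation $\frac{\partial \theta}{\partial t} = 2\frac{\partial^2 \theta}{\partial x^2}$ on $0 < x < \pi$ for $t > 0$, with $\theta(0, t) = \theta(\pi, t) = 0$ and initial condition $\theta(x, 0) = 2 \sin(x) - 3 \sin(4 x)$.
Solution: Using separation of variables $\theta = X(x)G(t)$:
Eigenfunctions: $\sin(nx)$, $n = 1, 2, 3, \ldots$
General solution: $\theta(x, t) = \sum c_n \sin(nx) e^{-2n^2 t}$
Matching $\theta(x,0) = 2 \sin(x) - 3 \sin(4 x)$ term by term: $c_1=2, c_4=-3$.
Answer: $\theta(x, t) = 2 e^{-2 t} \sin(x) - 3 e^{-32 t} \sin(4 x)$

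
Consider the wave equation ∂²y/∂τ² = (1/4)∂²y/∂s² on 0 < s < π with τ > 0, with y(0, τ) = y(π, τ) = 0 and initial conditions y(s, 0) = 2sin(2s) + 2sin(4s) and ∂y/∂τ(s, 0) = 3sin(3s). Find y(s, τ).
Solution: Separating variables: y = Σ [A_n cos(ω_n τ) + B_n sin(ω_n τ)] sin(ns), ω_n = n/2. From ICs (B_n = velocity coefficient / ω_n): A_2=2, A_4=2, B_3=2.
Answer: y(s, τ) = 2sin(2s)cos(τ) + 2sin(3s)sin(3τ/2) + 2sin(4s)cos(2τ)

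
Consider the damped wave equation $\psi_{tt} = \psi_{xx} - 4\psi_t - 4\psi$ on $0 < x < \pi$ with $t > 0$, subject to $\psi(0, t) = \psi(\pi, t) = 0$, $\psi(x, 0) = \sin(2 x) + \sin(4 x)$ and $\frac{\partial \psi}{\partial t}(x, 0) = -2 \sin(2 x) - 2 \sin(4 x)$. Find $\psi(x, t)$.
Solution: Substitute $\psi = e^{-2t}u$.
Then $\psi_t = e^{-2t}(u_t - 2u)$, $\psi_{tt} = e^{-2t}(u_{tt} - 4u_t + 4u)$, $\psi_{xx} = e^{-2t}u_{xx}$; substituting and dividing by $e^{-2t}$, the lower-order terms cancel: $u_{tt} = u_{xx}$ (standard wave equation).
Data for $u$: $u(x,0) = \psi(x,0) = \sin(2 x) + \sin(4 x)$; $u_t(x,0) = \psi_t(x,0) + 2\psi(x,0) = 0$. The boundary conditions carry over: $u(0,t) = u(\pi,t) = 0$.
Separating variables: $u = \sum [A_n \cos(\omega_n t) + B_n \sin(\omega_n t)] \sin(nx)$, $\omega_n = n$. From ICs: $A_2=1, A_4=1$.
So $u(x,t) = \sin(2 x) \cos(2 t) + \sin(4 x) \cos(4 t)$, and $\psi(x,t) = e^{-2t}u(x,t)$.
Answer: $\psi(x, t) = e^{-2 t} \sin(2 x) \cos(2 t) + e^{-2 t} \sin(4 x) \cos(4 t)$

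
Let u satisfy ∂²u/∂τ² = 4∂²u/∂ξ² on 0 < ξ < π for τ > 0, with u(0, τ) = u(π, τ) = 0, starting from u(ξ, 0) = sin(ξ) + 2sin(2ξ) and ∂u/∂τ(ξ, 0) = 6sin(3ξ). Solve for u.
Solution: Separating variables: u = Σ [A_n cos(ω_n τ) + B_n sin(ω_n τ)] sin(nξ), ω_n = 2n. From ICs (B_n = velocity coefficient / ω_n): A_1=1, A_2=2, B_3=1.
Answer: u(ξ, τ) = sin(ξ)cos(2τ) + 2sin(2ξ)cos(4τ) + sin(3ξ)sin(6τ)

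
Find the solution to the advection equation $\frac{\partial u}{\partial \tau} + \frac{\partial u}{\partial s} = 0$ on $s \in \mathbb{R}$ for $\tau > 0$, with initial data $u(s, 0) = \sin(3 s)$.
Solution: By method of characteristics (waves move right with speed 1):
Along characteristics $s - \tau =$ const, $u$ is constant, so $u(s,\tau) = f(s - \tau)$ with $f = u( \cdot , 0)$.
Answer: $u(s, \tau) = - \sin(3 \tau - 3 s)$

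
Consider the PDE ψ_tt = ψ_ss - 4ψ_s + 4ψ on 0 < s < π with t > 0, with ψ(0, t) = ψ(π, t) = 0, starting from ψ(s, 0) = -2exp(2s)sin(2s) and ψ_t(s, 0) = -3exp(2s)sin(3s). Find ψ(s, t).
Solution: Substitute ψ = exp(2s)u.
Then ψ_s = exp(2s)(u_s + 2u), ψ_ss = exp(2s)(u_ss + 4u_s + 4u), ψ_tt = exp(2s)u_tt; substituting and dividing by exp(2s), the lower-order terms cancel: u_tt = u_ss (standard wave equation).
Data for u: u(s,0) = exp(-2s)ψ(s,0) = -2sin(2s); u_t(s,0) = exp(-2s)ψ_t(s,0) = -3sin(3s). The boundary conditions carry over: u(0,t) = u(π,t) = 0.
Separating variables: u = Σ [A_n cos(ω_n t) + B_n sin(ω_n t)] sin(ns), ω_n = n. From ICs (B_n = velocity coefficient / ω_n): A_2=-2, B_3=-1.
So u(s,t) = -2sin(2s)cos(2t) - sin(3s)sin(3t), and ψ(s,t) = exp(2s)u(s,t).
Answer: ψ(s, t) = -2exp(2s)sin(2s)cos(2t) - exp(2s)sin(3s)sin(3t)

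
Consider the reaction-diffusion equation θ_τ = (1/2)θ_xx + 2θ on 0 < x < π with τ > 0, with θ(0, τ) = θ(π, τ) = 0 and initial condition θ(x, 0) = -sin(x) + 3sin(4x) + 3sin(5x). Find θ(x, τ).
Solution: Substitute θ = exp(2τ)u.
Then θ_τ = exp(2τ)(u_τ + 2u), θ_xx = exp(2τ)u_xx; substituting and dividing by exp(2τ), the lower-order terms cancel: u_τ = (1/2)u_xx (standard heat equation).
Data for u: u(x,0) = θ(x,0) = -sin(x) + 3sin(4x) + 3sin(5x). The boundary conditions carry over: u(0,τ) = u(π,τ) = 0.
Separating variables: u = Σ c_n exp(-n²τ/2) sin(nx). From u(x,0) = -sin(x) + 3sin(4x) + 3sin(5x): c_1=-1, c_4=3, c_5=3.
So u(x,τ) = 3exp(-8τ)sin(4x) - exp(-τ/2)sin(x) + 3exp(-25τ/2)sin(5x), and θ(x,τ) = exp(2τ)u(x,τ).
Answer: θ(x, τ) = -exp(3τ/2)sin(x) + 3exp(-6τ)sin(4x) + 3exp(-21τ/2)sin(5x)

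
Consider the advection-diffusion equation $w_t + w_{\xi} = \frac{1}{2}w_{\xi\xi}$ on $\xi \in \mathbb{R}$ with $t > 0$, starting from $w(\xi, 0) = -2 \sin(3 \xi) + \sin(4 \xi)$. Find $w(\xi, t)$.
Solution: Change to a moving frame: let $\eta = \xi - t$, $\sigma = t$ and write $w(\xi,t) = u(\eta,\sigma)$.
By the chain rule $w_t = u_{\sigma} - u_{\eta}$, $w_{\xi} = u_{\eta}$, $w_{\xi\xi} = u_{\eta\eta}$.
Then $w_t + w_{\xi} = u_{\sigma}$: the advection term cancels and the PDE becomes the heat equation $u_{\sigma} = \frac{1}{2}u_{\eta\eta}$ on $\eta \in \mathbb{R}$.
Initial data: $u(\eta,0) = w(\eta,0) = -2 \sin(3 \eta) + \sin(4 \eta)$.
On $\eta \in \mathbb{R}$ each mode satisfies $(\sin(n\eta))'' = -n^2 \sin(n\eta)$, so $e^{-n^2\sigma/2} \sin(n\eta)$ solves the heat equation; by superposition $u(\eta,\sigma) = \sum c_n e^{-n^2\sigma/2} \sin(n\eta)$.
Reading off the coefficients: $c_3=-2, c_4=1$, so $u(\eta,\sigma) = e^{-8 \sigma} \sin(4 \eta) - 2 e^{-9 \sigma/2} \sin(3 \eta)$.
Substituting back $\eta = \xi - t$, $\sigma = t$: $w(\xi,t) = u(\xi - t, t)$.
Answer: $w(\xi, t) = e^{-8 t} \sin(4 \xi - 4 t) - 2 e^{-9 t/2} \sin(3 \xi - 3 t)$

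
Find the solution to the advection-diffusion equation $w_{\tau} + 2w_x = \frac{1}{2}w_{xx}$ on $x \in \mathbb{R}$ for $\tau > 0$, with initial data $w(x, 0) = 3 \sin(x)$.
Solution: Moving frame: $\eta = x - 2\tau$, $\sigma = \tau$, $w = u(\eta,\sigma)$, so $w_{\tau} = u_{\sigma} - 2u_{\eta}$ and $w_{xx} = u_{\eta\eta}$.
Hence $w_{\tau} + 2w_x = u_{\sigma}$ and the PDE becomes the heat equation $u_{\sigma} = \frac{1}{2}u_{\eta\eta}$ on $\eta \in \mathbb{R}$.
Initial data: $u(\eta,0) = w(\eta,0) = 3 \sin(\eta)$. Each mode $\sin(n\eta)$ decays as $e^{-n^2\sigma/2}$ on $\mathbb{R}$, so $u(\eta,\sigma) = \sum c_n e^{-n^2\sigma/2} \sin(n\eta)$ with $c_1=3$: $u(\eta,\sigma) = 3 e^{-\sigma/2} \sin(\eta)$.
Substituting back: $w(x,\tau) = u(x - 2\tau, \tau)$.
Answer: $w(x, \tau) = -3 e^{-\tau/2} \sin(2 \tau - x)$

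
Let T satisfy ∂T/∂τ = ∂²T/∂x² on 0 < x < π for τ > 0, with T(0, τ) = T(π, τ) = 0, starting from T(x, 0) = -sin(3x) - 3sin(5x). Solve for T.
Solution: Separating variables: T = Σ c_n exp(-n²τ) sin(nx). From T(x,0) = -sin(3x) - 3sin(5x): c_3=-1, c_5=-3.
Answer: T(x, τ) = -exp(-9τ)sin(3x) - 3exp(-25τ)sin(5x)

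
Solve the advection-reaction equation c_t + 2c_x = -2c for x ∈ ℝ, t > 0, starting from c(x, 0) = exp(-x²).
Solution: Substitute c = exp(-2t)u, i.e. u = exp(2t)c.
By the product rule, c_t = exp(-2t)(u_t - 2u), c_x = exp(-2t)u_x.
Substituting into the PDE and dividing by exp(-2t): u_t - 2u + 2u_x = -2u.
The lower-order terms cancel, leaving the standard advection equation u_t + 2u_x = 0.
Initial data for u: u(x,0) = c(x,0) = exp(-x²).
Solve for u:
  By method of characteristics (waves move right with speed 2):
  Along characteristics x - 2t = const, u is constant, so u(x,t) = f(x - 2t) with f = u(·, 0).
Hence u(x,t) = exp(-(-2t + x)²).
Transform back: c(x,t) = exp(-2t)u(x,t).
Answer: c(x, t) = exp(-2t)exp(-(-2t + x)²)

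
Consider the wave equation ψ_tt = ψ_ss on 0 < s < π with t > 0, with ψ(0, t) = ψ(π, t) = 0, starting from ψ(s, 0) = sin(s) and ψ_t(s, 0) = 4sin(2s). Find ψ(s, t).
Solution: Using separation of variables ψ = X(s)T(t):
Eigenfunctions: sin(ns), n = 1, 2, 3, ...
General solution: ψ(s, t) = Σ [A_n cos(n t) + B_n sin(n t)] sin(ns)
From ψ(s,0) = sin(s): A_1=1. From ψ_t(s,0) = 4sin(2s), using ψ_t(s,0) = Σ ω_n B_n sin(ns) with ω_n = n: B_2 = 4/2 = 2.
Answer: ψ(s, t) = sin(s)cos(t) + 2sin(2s)sin(2t)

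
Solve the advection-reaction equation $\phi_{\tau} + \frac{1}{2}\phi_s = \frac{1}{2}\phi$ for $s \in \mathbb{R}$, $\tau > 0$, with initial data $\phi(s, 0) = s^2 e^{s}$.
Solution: Substitute $\phi = e^{s}u$, i.e. $u = e^{-s}\phi$.
By the product rule, $\phi_s = e^{s}(u_s + u)$, $\phi_{\tau} = e^{s}u_{\tau}$.
Substituting into the PDE and dividing by $e^{s}$: $u_{\tau} + \frac{1}{2}(u_s + u) = \frac{1}{2}u$.
The lower-order terms cancel, leaving the standard advection equation $u_{\tau} + \frac{1}{2}u_s = 0$.
Initial data for $u$: $u(s,0) = e^{-s}\phi(s,0) = s^2$.
Solve for $u$:
  By method of characteristics (waves move right with speed 1/2):
  Along characteristics $s - \frac{1}{2}\tau =$ const, $u$ is constant, so $u(s,\tau) = f(s - \frac{1}{2}\tau)$ with $f = u( \cdot , 0)$.
Hence $u(s,\tau) = s^2 - s \tau + \frac{1}{4} \tau^2$.
Transform back: $\phi(s,\tau) = e^{s}u(s,\tau)$.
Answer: $\phi(s, \tau) = \frac{1}{4} \tau^2 e^{s} -  \tau s e^{s} + s^2 e^{s}$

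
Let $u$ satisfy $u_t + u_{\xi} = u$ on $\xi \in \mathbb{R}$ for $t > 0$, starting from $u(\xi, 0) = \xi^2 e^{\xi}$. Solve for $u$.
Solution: Substitute $u = e^{\xi}w$.
Then $u_{\xi} = e^{\xi}(w_{\xi} + w)$, $u_t = e^{\xi}w_t$; substituting and dividing by $e^{\xi}$, the lower-order terms cancel: $w_t + w_{\xi} = 0$ (standard advection equation).
Data for $w$: $w(\xi,0) = e^{-\xi}u(\xi,0) = \xi^2$.
By characteristics ($d\xi/dt = 1$), $w(\xi,t) = f(\xi - t)$ with $f = w( \cdot , 0)$.
So $w(\xi,t) = t^2 - 2 t \xi + \xi^2$, and $u(\xi,t) = e^{\xi}w(\xi,t)$.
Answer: $u(\xi, t) = \xi^2 e^{\xi} - 2 \xi t e^{\xi} + t^2 e^{\xi}$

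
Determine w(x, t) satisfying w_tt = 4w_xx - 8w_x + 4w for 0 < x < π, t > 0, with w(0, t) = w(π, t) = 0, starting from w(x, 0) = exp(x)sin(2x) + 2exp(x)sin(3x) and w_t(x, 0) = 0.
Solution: Substitute w = exp(x)u.
Then w_x = exp(x)(u_x + u), w_xx = exp(x)(u_xx + 2u_x + u), w_tt = exp(x)u_tt; substituting and dividing by exp(x), the lower-order terms cancel: u_tt = 4u_xx (standard wave equation).
Data for u: u(x,0) = exp(-x)w(x,0) = sin(2x) + 2sin(3x); u_t(x,0) = exp(-x)w_t(x,0) = 0. The boundary conditions carry over: u(0,t) = u(π,t) = 0.
Separating variables: u = Σ [A_n cos(ω_n t) + B_n sin(ω_n t)] sin(nx), ω_n = 2n. From ICs: A_2=1, A_3=2.
So u(x,t) = sin(2x)cos(4t) + 2sin(3x)cos(6t), and w(x,t) = exp(x)u(x,t).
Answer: w(x, t) = exp(x)sin(2x)cos(4t) + 2exp(x)sin(3x)cos(6t)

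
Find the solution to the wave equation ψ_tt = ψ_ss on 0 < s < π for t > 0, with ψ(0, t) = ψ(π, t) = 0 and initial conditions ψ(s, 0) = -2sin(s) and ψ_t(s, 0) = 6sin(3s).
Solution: Separating variables: ψ = Σ [A_n cos(ω_n t) + B_n sin(ω_n t)] sin(ns), ω_n = n. From ICs (B_n = velocity coefficient / ω_n): A_1=-2, B_3=2.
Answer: ψ(s, t) = -2sin(s)cos(t) + 2sin(3s)sin(3t)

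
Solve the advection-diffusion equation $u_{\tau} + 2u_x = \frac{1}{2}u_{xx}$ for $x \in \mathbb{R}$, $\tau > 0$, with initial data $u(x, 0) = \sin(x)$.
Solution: Change to a moving frame: let $\eta = x - 2\tau$, $\sigma = \tau$ and write $u(x,\tau) = w(\eta,\sigma)$.
By the chain rule $u_{\tau} = w_{\sigma} - 2w_{\eta}$, $u_x = w_{\eta}$, $u_{xx} = w_{\eta\eta}$.
Then $u_{\tau} + 2u_x = w_{\sigma}$: the advection term cancels and the PDE becomes the heat equation $w_{\sigma} = \frac{1}{2}w_{\eta\eta}$ on $\eta \in \mathbb{R}$.
Initial data: $w(\eta,0) = u(\eta,0) = \sin(\eta)$.
On $\eta \in \mathbb{R}$ each mode satisfies $(\sin(n\eta))'' = -n^2 \sin(n\eta)$, so $e^{-n^2\sigma/2} \sin(n\eta)$ solves the heat equation; by superposition $w(\eta,\sigma) = \sum c_n e^{-n^2\sigma/2} \sin(n\eta)$.
Reading off the coefficients: $c_1=1$, so $w(\eta,\sigma) = e^{-\sigma/2} \sin(\eta)$.
Substituting back $\eta = x - 2\tau$, $\sigma = \tau$: $u(x,\tau) = w(x - 2\tau, \tau)$.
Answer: $u(x, \tau) = - e^{-\tau/2} \sin(2 \tau - x)$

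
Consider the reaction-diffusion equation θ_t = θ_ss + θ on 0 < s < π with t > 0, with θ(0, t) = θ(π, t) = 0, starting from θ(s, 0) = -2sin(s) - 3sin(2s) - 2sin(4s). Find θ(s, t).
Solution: Substitute θ = exp(t)u, i.e. u = exp(-t)θ.
By the product rule, θ_t = exp(t)(u_t + u), θ_ss = exp(t)u_ss.
Substituting into the PDE and dividing by exp(t): u_t + u = u_ss + u.
The lower-order terms cancel, leaving the standard heat equation u_t = u_ss.
Initial data for u: u(s,0) = θ(s,0) = -2sin(s) - 3sin(2s) - 2sin(4s). The boundary conditions carry over: u(0,t) = u(π,t) = 0.
Solve for u:
  Using separation of variables u = X(s)G(t):
  Eigenfunctions: sin(ns), n = 1, 2, 3, ...
  General solution: u(s, t) = Σ c_n sin(ns) exp(-n² t)
  Matching u(s,0) = -2sin(s) - 3sin(2s) - 2sin(4s) term by term: c_1=-2, c_2=-3, c_4=-2.
Hence u(s,t) = -2exp(-t)sin(s) - 3exp(-4t)sin(2s) - 2exp(-16t)sin(4s).
Transform back: θ(s,t) = exp(t)u(s,t).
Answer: θ(s, t) = -2sin(s) - 3exp(-3t)sin(2s) - 2exp(-15t)sin(4s)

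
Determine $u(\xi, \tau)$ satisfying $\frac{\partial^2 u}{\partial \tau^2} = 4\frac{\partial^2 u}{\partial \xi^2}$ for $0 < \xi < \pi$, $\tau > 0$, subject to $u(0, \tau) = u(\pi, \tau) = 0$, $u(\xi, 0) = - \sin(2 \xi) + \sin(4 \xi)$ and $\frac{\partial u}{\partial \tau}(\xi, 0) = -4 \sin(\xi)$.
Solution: Separating variables: $u = \sum [A_n \cos(\omega_n \tau) + B_n \sin(\omega_n \tau)] \sin(n\xi)$, $\omega_n = 2n$. From ICs ($B_n$ = velocity coefficient / $\omega_n$): $A_2=-1, A_4=1, B_1=-2$.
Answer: $u(\xi, \tau) = -2 \sin(2 \tau) \sin(\xi) -  \sin(2 \xi) \cos(4 \tau) + \sin(4 \xi) \cos(8 \tau)$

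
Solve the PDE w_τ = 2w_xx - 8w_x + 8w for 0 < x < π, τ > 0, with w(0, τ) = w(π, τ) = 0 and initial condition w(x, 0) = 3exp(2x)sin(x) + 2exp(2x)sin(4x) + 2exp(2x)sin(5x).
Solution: Substitute w = exp(2x)u, i.e. u = exp(-2x)w.
By the product rule, w_x = exp(2x)(u_x + 2u), w_xx = exp(2x)(u_xx + 4u_x + 4u), w_τ = exp(2x)u_τ.
Substituting into the PDE and dividing by exp(2x): u_τ = 2(u_xx + 4u_x + 4u) - 8(u_x + 2u) + 8u.
The lower-order terms cancel, leaving the standard heat equation u_τ = 2u_xx.
Initial data for u: u(x,0) = exp(-2x)w(x,0) = 3sin(x) + 2sin(4x) + 2sin(5x). The boundary conditions carry over: u(0,τ) = u(π,τ) = 0.
Solve for u:
  Using separation of variables u = X(x)T(τ):
  Eigenfunctions: sin(nx), n = 1, 2, 3, ...
  General solution: u(x, τ) = Σ c_n sin(nx) exp(-2n² τ)
  Matching u(x,0) = 3sin(x) + 2sin(4x) + 2sin(5x) term by term: c_1=3, c_4=2, c_5=2.
Hence u(x,τ) = 3exp(-2τ)sin(x) + 2exp(-32τ)sin(4x) + 2exp(-50τ)sin(5x).
Transform back: w(x,τ) = exp(2x)u(x,τ).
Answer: w(x, τ) = 3exp(2x)exp(-2τ)sin(x) + 2exp(2x)exp(-32τ)sin(4x) + 2exp(2x)exp(-50τ)sin(5x)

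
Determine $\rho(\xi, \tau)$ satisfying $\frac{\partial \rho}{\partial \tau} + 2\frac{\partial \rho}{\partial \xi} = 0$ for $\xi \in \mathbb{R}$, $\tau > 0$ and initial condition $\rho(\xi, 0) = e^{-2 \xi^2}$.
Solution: By method of characteristics (waves move right with speed 2):
Along characteristics $\xi - 2\tau =$ const, $\rho$ is constant, so $\rho(\xi,\tau) = f(\xi - 2\tau)$ with $f = \rho( \cdot , 0)$.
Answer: $\rho(\xi, \tau) = e^{-2 (-2 \tau + \xi)^2}$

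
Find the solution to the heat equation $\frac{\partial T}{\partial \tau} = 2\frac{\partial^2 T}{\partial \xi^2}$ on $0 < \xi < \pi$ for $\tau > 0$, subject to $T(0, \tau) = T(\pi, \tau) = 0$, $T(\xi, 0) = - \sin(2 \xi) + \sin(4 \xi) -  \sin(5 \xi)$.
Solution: Separating variables: $T = \sum c_n e^{-2n^2\tau} \sin(n\xi)$. From $T(\xi,0) = - \sin(2 \xi) + \sin(4 \xi) - \sin(5 \xi)$: $c_2=-1, c_4=1, c_5=-1$.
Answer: $T(\xi, \tau) = - e^{-8 \tau} \sin(2 \xi) + e^{-32 \tau} \sin(4 \xi) -  e^{-50 \tau} \sin(5 \xi)$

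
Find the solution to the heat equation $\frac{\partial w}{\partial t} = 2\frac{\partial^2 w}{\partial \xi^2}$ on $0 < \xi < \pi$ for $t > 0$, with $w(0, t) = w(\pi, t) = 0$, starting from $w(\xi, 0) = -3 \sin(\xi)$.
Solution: Separating variables: $w = \sum c_n e^{-2n^2t} \sin(n\xi)$. From $w(\xi,0) = -3 \sin(\xi)$: $c_1=-3$.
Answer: $w(\xi, t) = -3 e^{-2 t} \sin(\xi)$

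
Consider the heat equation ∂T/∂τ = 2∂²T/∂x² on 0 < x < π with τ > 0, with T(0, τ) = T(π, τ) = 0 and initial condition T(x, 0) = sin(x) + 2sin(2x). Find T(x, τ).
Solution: Separating variables: T = Σ c_n exp(-2n²τ) sin(nx). From T(x,0) = sin(x) + 2sin(2x): c_1=1, c_2=2.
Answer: T(x, τ) = exp(-2τ)sin(x) + 2exp(-8τ)sin(2x)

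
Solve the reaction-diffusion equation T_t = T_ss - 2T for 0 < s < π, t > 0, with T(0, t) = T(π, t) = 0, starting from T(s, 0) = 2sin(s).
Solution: Substitute T = exp(-2t)u.
Then T_t = exp(-2t)(u_t - 2u), T_ss = exp(-2t)u_ss; substituting and dividing by exp(-2t), the lower-order terms cancel: u_t = u_ss (standard heat equation).
Data for u: u(s,0) = T(s,0) = 2sin(s). The boundary conditions carry over: u(0,t) = u(π,t) = 0.
Separating variables: u = Σ c_n exp(-n²t) sin(ns). From u(s,0) = 2sin(s): c_1=2.
So u(s,t) = 2exp(-t)sin(s), and T(s,t) = exp(-2t)u(s,t).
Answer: T(s, t) = 2exp(-3t)sin(s)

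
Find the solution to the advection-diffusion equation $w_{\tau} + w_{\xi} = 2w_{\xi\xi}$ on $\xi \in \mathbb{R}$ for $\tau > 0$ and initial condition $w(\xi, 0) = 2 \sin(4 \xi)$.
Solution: Change to a moving frame: let $\eta = \xi - \tau$, $\sigma = \tau$ and write $w(\xi,\tau) = u(\eta,\sigma)$.
By the chain rule $w_{\tau} = u_{\sigma} - u_{\eta}$, $w_{\xi} = u_{\eta}$, $w_{\xi\xi} = u_{\eta\eta}$.
Then $w_{\tau} + w_{\xi} = u_{\sigma}$: the advection term cancels and the PDE becomes the heat equation $u_{\sigma} = 2u_{\eta\eta}$ on $\eta \in \mathbb{R}$.
Initial data: $u(\eta,0) = w(\eta,0) = 2 \sin(4 \eta)$.
On $\eta \in \mathbb{R}$ each mode satisfies $(\sin(n\eta))'' = -n^2 \sin(n\eta)$, so $e^{-2n^2\sigma} \sin(n\eta)$ solves the heat equation; by superposition $u(\eta,\sigma) = \sum c_n e^{-2n^2\sigma} \sin(n\eta)$.
Reading off the coefficients: $c_4=2$, so $u(\eta,\sigma) = 2 e^{-32 \sigma} \sin(4 \eta)$.
Substituting back $\eta = \xi - \tau$, $\sigma = \tau$: $w(\xi,\tau) = u(\xi - \tau, \tau)$.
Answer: $w(\xi, \tau) = -2 e^{-32 \tau} \sin(4 \tau - 4 \xi)$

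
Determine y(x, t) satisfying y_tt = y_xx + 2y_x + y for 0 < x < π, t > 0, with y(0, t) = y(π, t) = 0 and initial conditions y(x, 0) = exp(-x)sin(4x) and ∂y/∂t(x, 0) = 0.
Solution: Substitute y = exp(-x)u.
Then y_x = exp(-x)(u_x - u), y_xx = exp(-x)(u_xx - 2u_x + u), y_tt = exp(-x)u_tt; substituting and dividing by exp(-x), the lower-order terms cancel: u_tt = u_xx (standard wave equation).
Data for u: u(x,0) = exp(x)y(x,0) = sin(4x); u_t(x,0) = exp(x)y_t(x,0) = 0. The boundary conditions carry over: u(0,t) = u(π,t) = 0.
Separating variables: u = Σ [A_n cos(ω_n t) + B_n sin(ω_n t)] sin(nx), ω_n = n. From ICs: A_4=1.
So u(x,t) = sin(4x)cos(4t), and y(x,t) = exp(-x)u(x,t).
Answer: y(x, t) = exp(-x)sin(4x)cos(4t)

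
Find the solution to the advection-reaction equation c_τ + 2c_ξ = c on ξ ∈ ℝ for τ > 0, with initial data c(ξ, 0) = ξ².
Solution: Substitute c = exp(τ)u.
Then c_τ = exp(τ)(u_τ + u), c_ξ = exp(τ)u_ξ; substituting and dividing by exp(τ), the lower-order terms cancel: u_τ + 2u_ξ = 0 (standard advection equation).
Data for u: u(ξ,0) = c(ξ,0) = ξ².
By characteristics (dξ/dτ = 2), u(ξ,τ) = f(ξ - 2τ) with f = u(·, 0).
So u(ξ,τ) = ξ² - 4ξτ + 4τ², and c(ξ,τ) = exp(τ)u(ξ,τ).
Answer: c(ξ, τ) = ξ²exp(τ) - 4ξτexp(τ) + 4τ²exp(τ)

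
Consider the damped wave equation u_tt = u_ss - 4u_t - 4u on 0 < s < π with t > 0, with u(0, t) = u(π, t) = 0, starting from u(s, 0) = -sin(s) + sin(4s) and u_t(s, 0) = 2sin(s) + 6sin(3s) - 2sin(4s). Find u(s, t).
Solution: Substitute u = exp(-2t)w.
Then u_t = exp(-2t)(w_t - 2w), u_tt = exp(-2t)(w_tt - 4w_t + 4w), u_ss = exp(-2t)w_ss; substituting and dividing by exp(-2t), the lower-order terms cancel: w_tt = w_ss (standard wave equation).
Data for w: w(s,0) = u(s,0) = -sin(s) + sin(4s); w_t(s,0) = u_t(s,0) + 2u(s,0) = 6sin(3s). The boundary conditions carry over: w(0,t) = w(π,t) = 0.
Separating variables: w = Σ [A_n cos(ω_n t) + B_n sin(ω_n t)] sin(ns), ω_n = n. From ICs (B_n = velocity coefficient / ω_n): A_1=-1, A_4=1, B_3=2.
So w(s,t) = -sin(s)cos(t) + 2sin(3s)sin(3t) + sin(4s)cos(4t), and u(s,t) = exp(-2t)w(s,t).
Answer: u(s, t) = -exp(-2t)sin(s)cos(t) + 2exp(-2t)sin(3s)sin(3t) + exp(-2t)sin(4s)cos(4t)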